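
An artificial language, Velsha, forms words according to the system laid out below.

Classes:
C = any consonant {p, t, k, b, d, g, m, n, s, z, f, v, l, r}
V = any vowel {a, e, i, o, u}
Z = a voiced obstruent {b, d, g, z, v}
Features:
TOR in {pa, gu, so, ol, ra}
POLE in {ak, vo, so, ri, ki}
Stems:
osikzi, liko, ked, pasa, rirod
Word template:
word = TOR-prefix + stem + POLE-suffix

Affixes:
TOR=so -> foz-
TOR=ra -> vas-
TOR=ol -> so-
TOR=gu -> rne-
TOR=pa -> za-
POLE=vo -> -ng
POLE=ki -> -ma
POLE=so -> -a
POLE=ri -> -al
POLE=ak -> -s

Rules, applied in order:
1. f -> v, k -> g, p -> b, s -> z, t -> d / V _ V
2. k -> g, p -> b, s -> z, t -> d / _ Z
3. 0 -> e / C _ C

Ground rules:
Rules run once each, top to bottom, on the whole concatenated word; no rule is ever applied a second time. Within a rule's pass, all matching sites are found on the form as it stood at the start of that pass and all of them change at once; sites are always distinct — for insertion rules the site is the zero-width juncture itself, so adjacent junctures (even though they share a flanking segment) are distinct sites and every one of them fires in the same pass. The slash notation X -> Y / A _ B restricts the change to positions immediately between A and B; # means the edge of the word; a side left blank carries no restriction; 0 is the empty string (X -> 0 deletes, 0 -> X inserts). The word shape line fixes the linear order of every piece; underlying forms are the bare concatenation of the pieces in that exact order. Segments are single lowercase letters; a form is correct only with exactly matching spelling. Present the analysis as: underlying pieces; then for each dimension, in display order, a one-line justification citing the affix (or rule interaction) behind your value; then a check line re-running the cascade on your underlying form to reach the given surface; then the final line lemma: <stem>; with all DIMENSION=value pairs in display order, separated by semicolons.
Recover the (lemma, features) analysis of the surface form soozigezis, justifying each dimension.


underlying: so-osikzi-s
TOR=ol - signalled by the affix so-
POLE=ak - signalled by the affix -s
check: soosikzis -> soozikzis -> soozigzis -> soozigezis
lemma: osikzi; TOR=ol; POLE=ak


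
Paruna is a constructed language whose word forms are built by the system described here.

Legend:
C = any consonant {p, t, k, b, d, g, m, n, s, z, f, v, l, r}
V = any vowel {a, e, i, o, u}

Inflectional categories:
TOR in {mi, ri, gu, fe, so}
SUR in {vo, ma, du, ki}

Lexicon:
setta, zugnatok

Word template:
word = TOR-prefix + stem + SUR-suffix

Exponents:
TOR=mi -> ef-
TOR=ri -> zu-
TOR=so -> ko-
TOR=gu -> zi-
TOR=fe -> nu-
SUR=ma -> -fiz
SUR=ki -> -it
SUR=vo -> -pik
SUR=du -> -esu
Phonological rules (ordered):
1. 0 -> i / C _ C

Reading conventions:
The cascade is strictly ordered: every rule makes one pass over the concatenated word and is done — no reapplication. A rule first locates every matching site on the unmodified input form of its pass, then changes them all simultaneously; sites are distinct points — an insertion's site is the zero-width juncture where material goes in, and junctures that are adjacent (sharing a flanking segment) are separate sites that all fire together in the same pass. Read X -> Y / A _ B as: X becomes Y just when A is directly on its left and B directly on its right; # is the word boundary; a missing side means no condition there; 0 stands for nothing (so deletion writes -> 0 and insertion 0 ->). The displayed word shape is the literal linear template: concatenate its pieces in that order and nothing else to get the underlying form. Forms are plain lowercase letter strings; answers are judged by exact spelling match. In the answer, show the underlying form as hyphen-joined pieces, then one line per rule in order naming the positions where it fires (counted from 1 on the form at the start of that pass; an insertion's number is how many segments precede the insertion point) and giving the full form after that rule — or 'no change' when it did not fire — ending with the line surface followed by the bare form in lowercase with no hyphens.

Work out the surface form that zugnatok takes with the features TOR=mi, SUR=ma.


underlying: ef-zugnatok-fiz
1. 0 -> i / C _ C: inserts after position(s) 2, 5, 10: efizuginatokifiz
surface: efizuginatokifiz


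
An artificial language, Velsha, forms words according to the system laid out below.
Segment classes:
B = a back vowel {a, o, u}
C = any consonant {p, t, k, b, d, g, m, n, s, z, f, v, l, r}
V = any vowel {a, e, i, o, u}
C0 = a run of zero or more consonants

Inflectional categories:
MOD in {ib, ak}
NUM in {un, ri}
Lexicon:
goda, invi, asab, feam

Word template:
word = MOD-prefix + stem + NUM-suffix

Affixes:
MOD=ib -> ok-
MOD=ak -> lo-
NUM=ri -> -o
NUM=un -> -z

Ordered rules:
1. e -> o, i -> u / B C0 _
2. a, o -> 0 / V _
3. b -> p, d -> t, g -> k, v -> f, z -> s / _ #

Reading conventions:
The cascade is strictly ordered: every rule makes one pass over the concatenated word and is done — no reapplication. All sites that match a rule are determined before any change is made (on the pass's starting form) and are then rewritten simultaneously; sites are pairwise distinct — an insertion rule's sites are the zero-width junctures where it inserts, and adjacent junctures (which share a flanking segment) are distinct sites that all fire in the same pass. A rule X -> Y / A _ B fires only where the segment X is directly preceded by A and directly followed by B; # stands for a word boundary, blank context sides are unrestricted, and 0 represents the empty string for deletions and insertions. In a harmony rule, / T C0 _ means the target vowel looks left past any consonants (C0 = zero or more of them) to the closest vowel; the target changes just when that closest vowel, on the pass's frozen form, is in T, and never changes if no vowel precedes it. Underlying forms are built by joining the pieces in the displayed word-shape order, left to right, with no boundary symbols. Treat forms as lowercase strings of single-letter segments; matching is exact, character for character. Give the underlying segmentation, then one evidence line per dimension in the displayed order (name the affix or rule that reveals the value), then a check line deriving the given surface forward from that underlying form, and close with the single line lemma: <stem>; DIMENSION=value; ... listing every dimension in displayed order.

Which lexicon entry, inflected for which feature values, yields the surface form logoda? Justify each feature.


underlying: lo-goda-o
MOD=ak - signalled by the affix lo-
NUM=ri - signalled by the affix -o
check: logodao -> logodao -> logoda -> logoda
lemma: goda; MOD=ak; NUM=ri


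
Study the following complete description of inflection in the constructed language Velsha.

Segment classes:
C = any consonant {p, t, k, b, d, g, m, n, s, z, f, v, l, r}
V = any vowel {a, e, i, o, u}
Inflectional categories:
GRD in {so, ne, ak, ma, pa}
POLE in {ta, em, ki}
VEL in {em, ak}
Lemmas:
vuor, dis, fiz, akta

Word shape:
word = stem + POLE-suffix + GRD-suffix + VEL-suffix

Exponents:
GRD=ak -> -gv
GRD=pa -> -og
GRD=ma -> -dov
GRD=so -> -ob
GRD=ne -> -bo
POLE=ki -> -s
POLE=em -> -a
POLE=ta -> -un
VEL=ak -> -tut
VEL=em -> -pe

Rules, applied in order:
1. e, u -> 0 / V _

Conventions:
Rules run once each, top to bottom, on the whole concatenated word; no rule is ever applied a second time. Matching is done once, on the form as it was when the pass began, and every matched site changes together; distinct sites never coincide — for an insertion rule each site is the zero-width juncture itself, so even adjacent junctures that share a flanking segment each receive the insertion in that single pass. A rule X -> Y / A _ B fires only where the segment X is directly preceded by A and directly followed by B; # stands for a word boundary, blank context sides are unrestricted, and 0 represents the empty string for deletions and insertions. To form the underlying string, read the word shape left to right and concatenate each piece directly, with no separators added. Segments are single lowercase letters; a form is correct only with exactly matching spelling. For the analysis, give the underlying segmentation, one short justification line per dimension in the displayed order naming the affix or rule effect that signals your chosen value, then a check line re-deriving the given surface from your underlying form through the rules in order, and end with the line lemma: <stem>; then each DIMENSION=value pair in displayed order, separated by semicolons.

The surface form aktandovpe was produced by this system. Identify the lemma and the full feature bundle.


underlying: akta-un-dov-pe
GRD=ma - signalled by the affix -dov
POLE=ta - signalled by the affix -un
VEL=em - signalled by the affix -pe
check: aktaundovpe -> aktandovpe
lemma: akta; GRD=ma; POLE=ta; VEL=em


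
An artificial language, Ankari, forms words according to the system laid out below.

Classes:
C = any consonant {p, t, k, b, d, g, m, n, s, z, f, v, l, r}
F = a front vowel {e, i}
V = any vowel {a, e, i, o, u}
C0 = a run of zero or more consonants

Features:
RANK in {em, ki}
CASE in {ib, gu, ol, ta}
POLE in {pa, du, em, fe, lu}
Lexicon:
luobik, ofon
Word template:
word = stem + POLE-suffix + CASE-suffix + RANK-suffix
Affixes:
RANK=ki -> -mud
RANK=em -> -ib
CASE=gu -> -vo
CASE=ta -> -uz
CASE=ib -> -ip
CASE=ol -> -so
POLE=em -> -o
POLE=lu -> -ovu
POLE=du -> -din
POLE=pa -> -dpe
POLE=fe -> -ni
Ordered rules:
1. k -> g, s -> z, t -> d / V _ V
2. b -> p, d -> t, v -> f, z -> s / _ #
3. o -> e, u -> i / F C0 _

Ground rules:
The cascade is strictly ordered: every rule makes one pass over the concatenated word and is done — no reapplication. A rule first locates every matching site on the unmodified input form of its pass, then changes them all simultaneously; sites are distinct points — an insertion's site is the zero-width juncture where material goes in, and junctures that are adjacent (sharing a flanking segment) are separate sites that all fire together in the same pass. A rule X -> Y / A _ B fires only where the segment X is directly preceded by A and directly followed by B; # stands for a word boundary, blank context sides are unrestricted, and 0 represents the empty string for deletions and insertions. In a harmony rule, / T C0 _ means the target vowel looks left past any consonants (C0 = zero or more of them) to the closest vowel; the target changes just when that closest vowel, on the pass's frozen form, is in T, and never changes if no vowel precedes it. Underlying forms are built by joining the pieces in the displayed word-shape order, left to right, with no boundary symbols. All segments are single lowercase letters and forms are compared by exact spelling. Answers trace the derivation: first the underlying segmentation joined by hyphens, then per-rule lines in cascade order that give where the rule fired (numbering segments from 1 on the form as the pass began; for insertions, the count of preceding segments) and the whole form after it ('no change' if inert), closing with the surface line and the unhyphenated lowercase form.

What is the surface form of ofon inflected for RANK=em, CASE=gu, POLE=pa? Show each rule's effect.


underlying: ofon-dpe-vo-ib
1. k -> g, s -> z, t -> d / V _ V: no change
2. b -> p, d -> t, v -> f, z -> s / _ #: fires at position(s) 11: ofondpevoip
3. o -> e, u -> i / F C0 _: fires at position(s) 9: ofondpeveip
surface: ofondpeveip


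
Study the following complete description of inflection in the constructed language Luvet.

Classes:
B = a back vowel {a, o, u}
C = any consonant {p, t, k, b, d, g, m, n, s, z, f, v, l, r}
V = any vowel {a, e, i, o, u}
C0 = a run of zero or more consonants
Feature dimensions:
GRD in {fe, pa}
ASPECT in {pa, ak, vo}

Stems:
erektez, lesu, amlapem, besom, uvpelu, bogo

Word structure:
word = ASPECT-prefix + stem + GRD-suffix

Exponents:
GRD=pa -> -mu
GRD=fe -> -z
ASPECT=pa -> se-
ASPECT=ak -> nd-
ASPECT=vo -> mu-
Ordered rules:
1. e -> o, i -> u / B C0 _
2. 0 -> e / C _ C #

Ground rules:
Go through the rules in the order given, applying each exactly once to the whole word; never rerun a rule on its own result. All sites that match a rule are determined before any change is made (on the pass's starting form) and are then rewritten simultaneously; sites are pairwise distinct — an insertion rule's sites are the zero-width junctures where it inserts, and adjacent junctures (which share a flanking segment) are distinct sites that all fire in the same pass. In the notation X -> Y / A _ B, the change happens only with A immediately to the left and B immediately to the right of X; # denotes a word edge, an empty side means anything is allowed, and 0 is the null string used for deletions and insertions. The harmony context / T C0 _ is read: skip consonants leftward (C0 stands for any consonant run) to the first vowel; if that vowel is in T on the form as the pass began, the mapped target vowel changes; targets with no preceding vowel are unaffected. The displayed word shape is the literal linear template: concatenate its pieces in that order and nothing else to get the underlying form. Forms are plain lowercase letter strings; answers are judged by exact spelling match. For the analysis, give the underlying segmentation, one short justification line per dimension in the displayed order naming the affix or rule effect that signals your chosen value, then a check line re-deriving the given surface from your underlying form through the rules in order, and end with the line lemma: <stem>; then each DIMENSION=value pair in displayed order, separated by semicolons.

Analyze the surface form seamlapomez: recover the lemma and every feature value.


underlying: se-amlapem-z
GRD=fe - signalled by the affix -z
ASPECT=pa - signalled by the affix se-
check: seamlapemz -> seamlapomz -> seamlapomez
lemma: amlapem; GRD=fe; ASPECT=pa


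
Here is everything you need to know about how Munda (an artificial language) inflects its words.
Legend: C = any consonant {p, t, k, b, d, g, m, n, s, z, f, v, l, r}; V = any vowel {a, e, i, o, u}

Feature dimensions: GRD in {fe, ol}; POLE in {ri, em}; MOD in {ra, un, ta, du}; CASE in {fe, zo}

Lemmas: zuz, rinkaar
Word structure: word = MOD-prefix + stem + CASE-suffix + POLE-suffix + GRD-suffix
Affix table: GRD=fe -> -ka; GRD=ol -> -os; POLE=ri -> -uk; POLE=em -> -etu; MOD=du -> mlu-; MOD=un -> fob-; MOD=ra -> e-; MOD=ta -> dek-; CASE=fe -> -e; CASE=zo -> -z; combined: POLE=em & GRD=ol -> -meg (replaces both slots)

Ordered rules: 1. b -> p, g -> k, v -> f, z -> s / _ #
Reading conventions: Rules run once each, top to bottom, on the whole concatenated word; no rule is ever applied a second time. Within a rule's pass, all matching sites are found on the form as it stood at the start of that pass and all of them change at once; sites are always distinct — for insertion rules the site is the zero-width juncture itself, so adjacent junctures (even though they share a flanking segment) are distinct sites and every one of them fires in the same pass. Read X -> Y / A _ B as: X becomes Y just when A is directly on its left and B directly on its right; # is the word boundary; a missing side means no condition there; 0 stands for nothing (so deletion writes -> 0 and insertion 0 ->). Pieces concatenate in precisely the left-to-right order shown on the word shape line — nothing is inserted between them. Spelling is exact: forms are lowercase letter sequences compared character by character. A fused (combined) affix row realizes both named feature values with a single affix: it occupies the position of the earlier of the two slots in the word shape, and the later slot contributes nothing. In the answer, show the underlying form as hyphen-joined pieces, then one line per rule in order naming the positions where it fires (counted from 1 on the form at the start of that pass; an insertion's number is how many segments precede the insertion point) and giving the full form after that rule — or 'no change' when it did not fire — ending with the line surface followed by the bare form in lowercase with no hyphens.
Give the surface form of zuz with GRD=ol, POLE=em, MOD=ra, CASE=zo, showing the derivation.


underlying: e-zuz-z-meg
1. b -> p, g -> k, v -> f, z -> s / _ #: fires at position(s) 8: ezuzzmek
surface: ezuzzmek


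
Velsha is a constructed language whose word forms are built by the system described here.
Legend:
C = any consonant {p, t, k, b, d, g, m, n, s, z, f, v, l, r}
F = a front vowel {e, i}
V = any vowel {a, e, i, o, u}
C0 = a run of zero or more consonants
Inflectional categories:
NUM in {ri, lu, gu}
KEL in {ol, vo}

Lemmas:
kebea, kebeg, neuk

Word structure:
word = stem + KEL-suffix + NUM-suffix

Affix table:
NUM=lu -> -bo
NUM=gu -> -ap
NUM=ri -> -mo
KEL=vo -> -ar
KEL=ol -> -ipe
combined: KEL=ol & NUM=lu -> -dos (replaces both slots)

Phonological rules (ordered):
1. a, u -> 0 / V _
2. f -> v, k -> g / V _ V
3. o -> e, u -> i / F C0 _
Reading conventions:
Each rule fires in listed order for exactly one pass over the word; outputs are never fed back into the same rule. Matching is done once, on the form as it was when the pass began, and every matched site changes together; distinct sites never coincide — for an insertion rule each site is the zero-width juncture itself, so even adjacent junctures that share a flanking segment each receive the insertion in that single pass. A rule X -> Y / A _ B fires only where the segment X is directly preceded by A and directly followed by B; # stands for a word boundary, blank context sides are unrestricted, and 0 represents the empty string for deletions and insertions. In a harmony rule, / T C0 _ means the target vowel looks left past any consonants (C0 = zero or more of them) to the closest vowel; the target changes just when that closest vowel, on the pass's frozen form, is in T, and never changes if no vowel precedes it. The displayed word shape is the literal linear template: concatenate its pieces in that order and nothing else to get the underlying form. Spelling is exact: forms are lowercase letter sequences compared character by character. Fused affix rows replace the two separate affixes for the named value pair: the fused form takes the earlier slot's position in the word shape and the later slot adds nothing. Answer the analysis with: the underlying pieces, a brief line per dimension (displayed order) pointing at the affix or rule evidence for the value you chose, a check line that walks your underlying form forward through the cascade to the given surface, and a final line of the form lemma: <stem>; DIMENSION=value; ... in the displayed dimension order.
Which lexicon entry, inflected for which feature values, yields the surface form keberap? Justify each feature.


underlying: kebea-ar-ap
NUM=gu - signalled by the affix -ap
KEL=vo - signalled by the affix -ar
check: kebeaarap -> keberap -> keberap -> keberap
lemma: kebea; NUM=gu; KEL=vo


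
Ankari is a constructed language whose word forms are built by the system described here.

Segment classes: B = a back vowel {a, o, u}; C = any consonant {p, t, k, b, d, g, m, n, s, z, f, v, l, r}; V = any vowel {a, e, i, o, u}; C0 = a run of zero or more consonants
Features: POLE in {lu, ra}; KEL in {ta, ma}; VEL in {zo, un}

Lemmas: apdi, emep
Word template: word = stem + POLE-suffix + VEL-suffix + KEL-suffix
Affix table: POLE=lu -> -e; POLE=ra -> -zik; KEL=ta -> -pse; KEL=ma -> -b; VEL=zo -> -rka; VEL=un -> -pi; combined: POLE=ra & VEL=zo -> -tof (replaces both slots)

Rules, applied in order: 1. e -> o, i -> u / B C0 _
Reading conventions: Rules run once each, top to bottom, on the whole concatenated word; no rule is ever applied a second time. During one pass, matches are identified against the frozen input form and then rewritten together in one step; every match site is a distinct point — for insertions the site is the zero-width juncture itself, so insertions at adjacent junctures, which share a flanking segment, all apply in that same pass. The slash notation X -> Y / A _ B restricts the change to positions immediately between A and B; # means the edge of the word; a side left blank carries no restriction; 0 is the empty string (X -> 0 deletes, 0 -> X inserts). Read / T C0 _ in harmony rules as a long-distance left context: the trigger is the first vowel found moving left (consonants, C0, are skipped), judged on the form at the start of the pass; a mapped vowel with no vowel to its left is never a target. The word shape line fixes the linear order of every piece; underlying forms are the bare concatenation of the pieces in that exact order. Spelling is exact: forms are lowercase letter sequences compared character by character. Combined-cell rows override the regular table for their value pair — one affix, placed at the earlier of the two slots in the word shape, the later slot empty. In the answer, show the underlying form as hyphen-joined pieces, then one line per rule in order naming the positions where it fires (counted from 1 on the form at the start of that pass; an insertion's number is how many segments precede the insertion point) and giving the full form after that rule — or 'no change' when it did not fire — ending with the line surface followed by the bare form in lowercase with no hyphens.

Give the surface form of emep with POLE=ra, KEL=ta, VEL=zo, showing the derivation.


underlying: emep-tof-pse
1. e -> o, i -> u / B C0 _: fires at position(s) 10: emeptofpso
surface: emeptofpso


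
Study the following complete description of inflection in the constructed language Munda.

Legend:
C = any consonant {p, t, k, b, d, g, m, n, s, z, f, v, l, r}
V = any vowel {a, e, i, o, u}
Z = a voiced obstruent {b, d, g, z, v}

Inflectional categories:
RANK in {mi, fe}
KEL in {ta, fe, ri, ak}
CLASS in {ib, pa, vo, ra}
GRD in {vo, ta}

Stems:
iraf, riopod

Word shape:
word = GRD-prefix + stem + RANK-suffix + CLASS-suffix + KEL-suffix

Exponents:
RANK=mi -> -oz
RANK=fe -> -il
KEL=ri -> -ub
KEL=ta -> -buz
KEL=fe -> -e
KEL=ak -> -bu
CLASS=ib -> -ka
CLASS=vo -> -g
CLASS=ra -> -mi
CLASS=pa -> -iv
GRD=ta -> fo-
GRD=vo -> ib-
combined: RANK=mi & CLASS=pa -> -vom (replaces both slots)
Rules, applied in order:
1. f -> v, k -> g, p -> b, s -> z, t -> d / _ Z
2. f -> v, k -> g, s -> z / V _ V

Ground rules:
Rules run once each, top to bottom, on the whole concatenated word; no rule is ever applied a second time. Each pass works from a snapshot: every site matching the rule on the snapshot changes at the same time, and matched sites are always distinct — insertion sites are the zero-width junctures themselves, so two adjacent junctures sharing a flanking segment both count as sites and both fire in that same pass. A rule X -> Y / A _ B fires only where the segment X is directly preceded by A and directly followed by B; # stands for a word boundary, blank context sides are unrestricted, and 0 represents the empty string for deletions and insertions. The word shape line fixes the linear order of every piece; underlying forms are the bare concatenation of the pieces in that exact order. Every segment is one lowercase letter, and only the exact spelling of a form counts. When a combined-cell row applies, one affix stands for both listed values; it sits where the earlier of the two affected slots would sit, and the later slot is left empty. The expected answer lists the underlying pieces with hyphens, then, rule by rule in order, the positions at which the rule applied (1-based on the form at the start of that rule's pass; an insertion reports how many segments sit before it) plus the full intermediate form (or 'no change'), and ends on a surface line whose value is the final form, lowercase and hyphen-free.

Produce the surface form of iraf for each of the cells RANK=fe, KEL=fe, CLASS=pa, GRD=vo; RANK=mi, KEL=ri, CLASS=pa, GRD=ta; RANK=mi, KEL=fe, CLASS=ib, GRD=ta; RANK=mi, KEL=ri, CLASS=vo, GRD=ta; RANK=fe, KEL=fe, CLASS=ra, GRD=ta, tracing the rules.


cell RANK=fe, KEL=fe, CLASS=pa, GRD=vo:
underlying: ib-iraf-il-iv-e
1. f -> v, k -> g, p -> b, s -> z, t -> d / _ Z: no change
2. f -> v, k -> g, s -> z / V _ V: fires at position(s) 6: ibiravilive
surface: ibiravilive

cell RANK=mi, KEL=ri, CLASS=pa, GRD=ta:
underlying: fo-iraf-vom-ub
1. f -> v, k -> g, p -> b, s -> z, t -> d / _ Z: fires at position(s) 6: foiravvomub
2. f -> v, k -> g, s -> z / V _ V: no change
surface: foiravvomub

cell RANK=mi, KEL=fe, CLASS=ib, GRD=ta:
underlying: fo-iraf-oz-ka-e
1. f -> v, k -> g, p -> b, s -> z, t -> d / _ Z: no change
2. f -> v, k -> g, s -> z / V _ V: fires at position(s) 6: foiravozkae
surface: foiravozkae

cell RANK=mi, KEL=ri, CLASS=vo, GRD=ta:
underlying: fo-iraf-oz-g-ub
1. f -> v, k -> g, p -> b, s -> z, t -> d / _ Z: no change
2. f -> v, k -> g, s -> z / V _ V: fires at position(s) 6: foiravozgub
surface: foiravozgub

cell RANK=fe, KEL=fe, CLASS=ra, GRD=ta:
underlying: fo-iraf-il-mi-e
1. f -> v, k -> g, p -> b, s -> z, t -> d / _ Z: no change
2. f -> v, k -> g, s -> z / V _ V: fires at position(s) 6: foiravilmie
surface: foiravilmie


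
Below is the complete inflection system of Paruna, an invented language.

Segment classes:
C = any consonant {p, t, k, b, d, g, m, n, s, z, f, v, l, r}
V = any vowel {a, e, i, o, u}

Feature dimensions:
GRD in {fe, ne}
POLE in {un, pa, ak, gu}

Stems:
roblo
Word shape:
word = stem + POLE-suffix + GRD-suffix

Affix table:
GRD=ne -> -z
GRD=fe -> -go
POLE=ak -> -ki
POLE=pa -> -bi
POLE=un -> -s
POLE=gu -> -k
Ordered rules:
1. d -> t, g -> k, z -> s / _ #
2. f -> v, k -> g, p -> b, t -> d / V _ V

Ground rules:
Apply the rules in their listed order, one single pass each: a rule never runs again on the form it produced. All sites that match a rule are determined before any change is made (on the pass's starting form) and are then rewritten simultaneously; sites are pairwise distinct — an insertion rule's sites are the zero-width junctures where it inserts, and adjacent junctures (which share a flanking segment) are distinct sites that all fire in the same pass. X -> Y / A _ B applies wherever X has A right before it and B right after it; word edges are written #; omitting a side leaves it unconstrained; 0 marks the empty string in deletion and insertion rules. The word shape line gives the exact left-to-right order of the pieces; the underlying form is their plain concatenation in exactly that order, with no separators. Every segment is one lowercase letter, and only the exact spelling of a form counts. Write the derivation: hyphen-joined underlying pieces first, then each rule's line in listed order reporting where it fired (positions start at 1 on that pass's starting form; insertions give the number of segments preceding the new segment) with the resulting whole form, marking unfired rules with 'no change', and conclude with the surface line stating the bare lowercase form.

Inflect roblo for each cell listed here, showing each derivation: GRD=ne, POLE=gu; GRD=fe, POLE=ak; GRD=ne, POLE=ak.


cell GRD=ne, POLE=gu:
underlying: roblo-k-z
1. d -> t, g -> k, z -> s / _ #: fires at position(s) 7: robloks
2. f -> v, k -> g, p -> b, t -> d / V _ V: no change
surface: robloks

cell GRD=fe, POLE=ak:
underlying: roblo-ki-go
1. d -> t, g -> k, z -> s / _ #: no change
2. f -> v, k -> g, p -> b, t -> d / V _ V: fires at position(s) 6: roblogigo
surface: roblogigo

cell GRD=ne, POLE=ak:
underlying: roblo-ki-z
1. d -> t, g -> k, z -> s / _ #: fires at position(s) 8: roblokis
2. f -> v, k -> g, p -> b, t -> d / V _ V: fires at position(s) 6: roblogis
surface: roblogis


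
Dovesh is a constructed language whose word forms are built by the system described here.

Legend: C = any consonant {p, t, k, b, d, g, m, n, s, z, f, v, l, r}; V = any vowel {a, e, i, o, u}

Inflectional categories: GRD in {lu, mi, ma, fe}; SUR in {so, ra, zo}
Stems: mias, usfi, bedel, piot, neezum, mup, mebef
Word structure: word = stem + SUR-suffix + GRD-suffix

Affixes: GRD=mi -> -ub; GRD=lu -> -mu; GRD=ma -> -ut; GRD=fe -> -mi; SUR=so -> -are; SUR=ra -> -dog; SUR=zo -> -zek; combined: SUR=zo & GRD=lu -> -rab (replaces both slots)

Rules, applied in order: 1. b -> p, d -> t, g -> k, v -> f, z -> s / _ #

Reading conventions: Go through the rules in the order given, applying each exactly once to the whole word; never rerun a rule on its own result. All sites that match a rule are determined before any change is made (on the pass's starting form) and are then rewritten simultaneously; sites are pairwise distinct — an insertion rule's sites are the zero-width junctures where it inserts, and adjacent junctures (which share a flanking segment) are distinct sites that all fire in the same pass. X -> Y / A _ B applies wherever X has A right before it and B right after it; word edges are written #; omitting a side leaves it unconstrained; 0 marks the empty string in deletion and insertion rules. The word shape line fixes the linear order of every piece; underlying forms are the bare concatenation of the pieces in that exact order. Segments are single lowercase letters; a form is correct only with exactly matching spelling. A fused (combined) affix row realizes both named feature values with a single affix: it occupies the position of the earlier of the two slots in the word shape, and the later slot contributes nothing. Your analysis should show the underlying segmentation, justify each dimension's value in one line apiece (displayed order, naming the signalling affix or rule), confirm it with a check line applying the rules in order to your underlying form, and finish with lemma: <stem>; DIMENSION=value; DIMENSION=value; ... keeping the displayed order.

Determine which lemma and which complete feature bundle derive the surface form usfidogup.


underlying: usfi-dog-ub
GRD=mi - signalled by the affix -ub
SUR=ra - signalled by the affix -dog
check: usfidogub -> usfidogup
lemma: usfi; GRD=mi; SUR=ra


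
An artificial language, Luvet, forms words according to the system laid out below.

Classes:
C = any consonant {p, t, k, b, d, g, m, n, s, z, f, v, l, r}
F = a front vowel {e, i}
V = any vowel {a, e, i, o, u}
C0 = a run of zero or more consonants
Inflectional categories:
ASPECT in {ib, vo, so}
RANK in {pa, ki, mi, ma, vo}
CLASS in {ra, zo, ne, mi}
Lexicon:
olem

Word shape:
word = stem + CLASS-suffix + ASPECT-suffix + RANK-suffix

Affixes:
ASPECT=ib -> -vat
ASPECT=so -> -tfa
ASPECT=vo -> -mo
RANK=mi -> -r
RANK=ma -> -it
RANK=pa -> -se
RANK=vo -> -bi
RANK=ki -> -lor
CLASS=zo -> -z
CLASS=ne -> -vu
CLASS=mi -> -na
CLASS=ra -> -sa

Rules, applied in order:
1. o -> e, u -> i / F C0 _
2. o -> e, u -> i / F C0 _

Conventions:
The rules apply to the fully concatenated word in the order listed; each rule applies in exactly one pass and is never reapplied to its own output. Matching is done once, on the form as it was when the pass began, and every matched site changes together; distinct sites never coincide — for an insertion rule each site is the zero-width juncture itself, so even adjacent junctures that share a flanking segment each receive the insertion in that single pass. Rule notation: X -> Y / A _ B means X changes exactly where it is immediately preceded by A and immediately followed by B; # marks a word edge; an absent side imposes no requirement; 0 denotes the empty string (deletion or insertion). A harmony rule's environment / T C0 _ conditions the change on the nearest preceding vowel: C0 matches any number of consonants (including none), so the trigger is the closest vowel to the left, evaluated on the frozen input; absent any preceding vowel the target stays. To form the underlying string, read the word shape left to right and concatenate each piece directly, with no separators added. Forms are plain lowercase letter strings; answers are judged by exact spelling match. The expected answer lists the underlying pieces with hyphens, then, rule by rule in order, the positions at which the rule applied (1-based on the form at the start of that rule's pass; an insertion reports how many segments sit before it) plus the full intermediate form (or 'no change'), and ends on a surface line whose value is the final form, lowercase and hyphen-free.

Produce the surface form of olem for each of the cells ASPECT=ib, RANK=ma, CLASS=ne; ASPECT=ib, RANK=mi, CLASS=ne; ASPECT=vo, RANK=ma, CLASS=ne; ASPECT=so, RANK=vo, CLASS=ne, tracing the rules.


cell ASPECT=ib, RANK=ma, CLASS=ne:
underlying: olem-vu-vat-it
1. o -> e, u -> i / F C0 _: fires at position(s) 6: olemvivatit
2. o -> e, u -> i / F C0 _: no change
surface: olemvivatit

cell ASPECT=ib, RANK=mi, CLASS=ne:
underlying: olem-vu-vat-r
1. o -> e, u -> i / F C0 _: fires at position(s) 6: olemvivatr
2. o -> e, u -> i / F C0 _: no change
surface: olemvivatr

cell ASPECT=vo, RANK=ma, CLASS=ne:
underlying: olem-vu-mo-it
1. o -> e, u -> i / F C0 _: fires at position(s) 6: olemvimoit
2. o -> e, u -> i / F C0 _: fires at position(s) 8: olemvimeit
surface: olemvimeit

cell ASPECT=so, RANK=vo, CLASS=ne:
underlying: olem-vu-tfa-bi
1. o -> e, u -> i / F C0 _: fires at position(s) 6: olemvitfabi
2. o -> e, u -> i / F C0 _: no change
surface: olemvitfabi


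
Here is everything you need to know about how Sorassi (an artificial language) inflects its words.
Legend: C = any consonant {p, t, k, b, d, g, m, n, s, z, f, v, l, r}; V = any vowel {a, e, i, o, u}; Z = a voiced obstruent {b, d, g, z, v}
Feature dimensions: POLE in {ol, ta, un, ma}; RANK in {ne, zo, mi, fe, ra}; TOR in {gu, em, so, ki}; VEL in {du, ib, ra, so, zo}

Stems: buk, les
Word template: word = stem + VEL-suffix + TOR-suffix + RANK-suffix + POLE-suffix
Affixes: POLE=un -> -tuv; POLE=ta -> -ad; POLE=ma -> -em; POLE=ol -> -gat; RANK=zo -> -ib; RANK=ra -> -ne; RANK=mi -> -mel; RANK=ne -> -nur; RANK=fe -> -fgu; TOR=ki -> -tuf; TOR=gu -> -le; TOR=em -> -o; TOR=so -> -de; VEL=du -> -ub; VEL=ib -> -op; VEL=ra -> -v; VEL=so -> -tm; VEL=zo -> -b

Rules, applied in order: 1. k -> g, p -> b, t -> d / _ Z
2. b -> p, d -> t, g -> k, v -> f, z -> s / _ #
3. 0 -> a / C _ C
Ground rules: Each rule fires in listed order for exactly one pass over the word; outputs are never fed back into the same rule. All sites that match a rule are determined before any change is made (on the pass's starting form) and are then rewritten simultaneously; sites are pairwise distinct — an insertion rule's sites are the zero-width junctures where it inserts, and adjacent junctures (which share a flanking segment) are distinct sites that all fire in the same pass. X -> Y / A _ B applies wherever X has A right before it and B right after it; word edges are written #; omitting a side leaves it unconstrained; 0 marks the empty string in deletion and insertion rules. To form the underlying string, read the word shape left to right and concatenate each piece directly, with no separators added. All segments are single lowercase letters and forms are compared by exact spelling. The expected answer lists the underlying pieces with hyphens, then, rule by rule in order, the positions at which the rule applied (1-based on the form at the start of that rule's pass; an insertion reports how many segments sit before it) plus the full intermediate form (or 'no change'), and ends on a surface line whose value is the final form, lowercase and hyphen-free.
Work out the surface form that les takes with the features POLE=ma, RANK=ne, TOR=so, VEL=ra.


underlying: les-v-de-nur-em
1. k -> g, p -> b, t -> d / _ Z: no change
2. b -> p, d -> t, g -> k, v -> f, z -> s / _ #: no change
3. 0 -> a / C _ C: inserts after position(s) 3, 4: lesavadenurem
surface: lesavadenurem


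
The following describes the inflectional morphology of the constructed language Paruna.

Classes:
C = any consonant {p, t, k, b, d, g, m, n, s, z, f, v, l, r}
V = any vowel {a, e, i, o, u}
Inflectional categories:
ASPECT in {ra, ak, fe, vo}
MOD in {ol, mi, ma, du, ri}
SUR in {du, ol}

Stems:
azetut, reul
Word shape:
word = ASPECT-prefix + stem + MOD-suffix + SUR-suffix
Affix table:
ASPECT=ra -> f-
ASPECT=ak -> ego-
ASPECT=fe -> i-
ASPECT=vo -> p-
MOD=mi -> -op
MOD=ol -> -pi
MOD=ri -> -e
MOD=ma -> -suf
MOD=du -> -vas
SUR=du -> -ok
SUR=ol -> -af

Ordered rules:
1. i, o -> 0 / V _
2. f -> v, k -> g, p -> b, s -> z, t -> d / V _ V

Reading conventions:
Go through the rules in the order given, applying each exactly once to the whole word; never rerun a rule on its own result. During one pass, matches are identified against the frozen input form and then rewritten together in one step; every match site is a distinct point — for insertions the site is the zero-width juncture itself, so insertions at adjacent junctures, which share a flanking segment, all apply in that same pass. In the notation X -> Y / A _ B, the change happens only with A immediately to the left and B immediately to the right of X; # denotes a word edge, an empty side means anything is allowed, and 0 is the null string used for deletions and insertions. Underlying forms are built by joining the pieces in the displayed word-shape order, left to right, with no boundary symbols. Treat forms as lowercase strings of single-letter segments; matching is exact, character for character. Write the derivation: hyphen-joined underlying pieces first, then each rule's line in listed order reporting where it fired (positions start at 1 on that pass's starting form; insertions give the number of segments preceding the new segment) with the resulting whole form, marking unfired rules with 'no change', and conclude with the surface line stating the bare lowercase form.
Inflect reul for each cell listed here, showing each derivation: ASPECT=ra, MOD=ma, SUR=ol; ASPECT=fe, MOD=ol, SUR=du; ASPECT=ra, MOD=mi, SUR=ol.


cell ASPECT=ra, MOD=ma, SUR=ol:
underlying: f-reul-suf-af
1. i, o -> 0 / V _: no change
2. f -> v, k -> g, p -> b, s -> z, t -> d / V _ V: fires at position(s) 8: freulsuvaf
surface: freulsuvaf

cell ASPECT=fe, MOD=ol, SUR=du:
underlying: i-reul-pi-ok
1. i, o -> 0 / V _: fires at position(s) 8: ireulpik
2. f -> v, k -> g, p -> b, s -> z, t -> d / V _ V: no change
surface: ireulpik

cell ASPECT=ra, MOD=mi, SUR=ol:
underlying: f-reul-op-af
1. i, o -> 0 / V _: no change
2. f -> v, k -> g, p -> b, s -> z, t -> d / V _ V: fires at position(s) 7: freulobaf
surface: freulobaf


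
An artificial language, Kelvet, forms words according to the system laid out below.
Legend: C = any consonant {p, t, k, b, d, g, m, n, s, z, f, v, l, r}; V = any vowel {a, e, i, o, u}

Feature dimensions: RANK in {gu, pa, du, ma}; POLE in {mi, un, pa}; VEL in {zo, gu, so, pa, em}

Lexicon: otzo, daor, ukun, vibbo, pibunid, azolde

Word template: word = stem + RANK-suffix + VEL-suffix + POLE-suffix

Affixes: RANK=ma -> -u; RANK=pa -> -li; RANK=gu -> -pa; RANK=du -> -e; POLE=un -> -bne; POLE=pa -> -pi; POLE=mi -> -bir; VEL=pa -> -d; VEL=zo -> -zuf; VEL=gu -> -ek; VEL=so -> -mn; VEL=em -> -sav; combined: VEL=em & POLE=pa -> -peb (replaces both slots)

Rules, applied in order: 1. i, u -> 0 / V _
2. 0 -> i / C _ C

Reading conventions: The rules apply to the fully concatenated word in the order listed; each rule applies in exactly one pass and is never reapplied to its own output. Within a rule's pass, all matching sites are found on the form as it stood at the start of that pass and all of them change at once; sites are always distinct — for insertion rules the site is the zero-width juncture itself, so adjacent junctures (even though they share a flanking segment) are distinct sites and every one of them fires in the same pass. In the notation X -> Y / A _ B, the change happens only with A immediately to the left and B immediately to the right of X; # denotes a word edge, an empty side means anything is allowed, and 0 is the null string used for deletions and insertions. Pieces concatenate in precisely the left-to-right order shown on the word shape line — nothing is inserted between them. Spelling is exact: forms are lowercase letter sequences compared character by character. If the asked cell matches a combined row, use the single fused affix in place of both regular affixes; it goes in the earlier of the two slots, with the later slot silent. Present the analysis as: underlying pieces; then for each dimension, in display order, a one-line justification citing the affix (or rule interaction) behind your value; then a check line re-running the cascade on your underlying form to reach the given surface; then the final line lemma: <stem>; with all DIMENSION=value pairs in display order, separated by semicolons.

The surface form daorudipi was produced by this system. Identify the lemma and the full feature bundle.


underlying: daor-u-d-pi
RANK=ma - signalled by the affix -u
POLE=pa - signalled by the affix -pi
VEL=pa - signalled by the affix -d
check: daorudpi -> daorudpi -> daorudipi
lemma: daor; RANK=ma; POLE=pa; VEL=pa
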